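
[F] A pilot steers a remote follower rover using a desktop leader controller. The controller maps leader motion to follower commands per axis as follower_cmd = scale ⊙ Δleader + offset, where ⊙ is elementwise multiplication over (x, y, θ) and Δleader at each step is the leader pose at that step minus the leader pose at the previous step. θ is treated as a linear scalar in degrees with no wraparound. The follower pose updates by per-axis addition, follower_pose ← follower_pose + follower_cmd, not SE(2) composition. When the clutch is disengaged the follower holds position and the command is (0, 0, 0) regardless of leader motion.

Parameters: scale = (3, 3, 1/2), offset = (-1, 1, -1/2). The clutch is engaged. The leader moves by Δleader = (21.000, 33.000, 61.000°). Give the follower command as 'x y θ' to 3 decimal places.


axis x: 3·21.000 + -1 = 62.000
axis y: 3·33.000 + 1 = 100.000
axis θ: 1/2·61.000 + -1/2 = 30.000

62.000 100.000 30.000


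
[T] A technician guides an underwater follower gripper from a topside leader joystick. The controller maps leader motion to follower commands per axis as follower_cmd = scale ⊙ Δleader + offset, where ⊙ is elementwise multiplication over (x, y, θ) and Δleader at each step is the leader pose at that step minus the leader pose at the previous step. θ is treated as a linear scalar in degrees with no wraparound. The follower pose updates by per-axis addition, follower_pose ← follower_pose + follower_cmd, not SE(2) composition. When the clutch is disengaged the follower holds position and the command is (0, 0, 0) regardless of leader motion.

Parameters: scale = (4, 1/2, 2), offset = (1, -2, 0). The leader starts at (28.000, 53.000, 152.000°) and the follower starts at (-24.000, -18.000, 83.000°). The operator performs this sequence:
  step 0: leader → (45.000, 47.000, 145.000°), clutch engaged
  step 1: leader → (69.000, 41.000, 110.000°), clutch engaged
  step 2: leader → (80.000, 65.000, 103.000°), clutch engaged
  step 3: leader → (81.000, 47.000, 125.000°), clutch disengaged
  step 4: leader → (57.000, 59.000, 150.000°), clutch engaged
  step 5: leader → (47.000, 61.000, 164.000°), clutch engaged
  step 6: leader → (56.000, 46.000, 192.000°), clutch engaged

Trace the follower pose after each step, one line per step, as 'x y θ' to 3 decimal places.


45.000 -23.000 69.000
142.000 -28.000 -1.000
187.000 -18.000 -15.000
187.000 -18.000 -15.000
92.000 -14.000 35.000
53.000 -15.000 63.000
90.000 -24.500 119.000

step 0: Δleader=(17.000, -6.000, -7.000°), engaged; cmd=(69.000, -5.000, -14.000°) → follower=(45.000, -23.000, 69.000°)
step 1: Δleader=(24.000, -6.000, -35.000°), engaged; cmd=(97.000, -5.000, -70.000°) → follower=(142.000, -28.000, -1.000°)
step 2: Δleader=(11.000, 24.000, -7.000°), engaged; cmd=(45.000, 10.000, -14.000°) → follower=(187.000, -18.000, -15.000°)
step 3: Δleader=(1.000, -18.000, 22.000°), disengaged; cmd=(0,0,0) → follower holds at (187.000, -18.000, -15.000°)
step 4: Δleader=(-24.000, 12.000, 25.000°), engaged; cmd=(-95.000, 4.000, 50.000°) → follower=(92.000, -14.000, 35.000°)
step 5: Δleader=(-10.000, 2.000, 14.000°), engaged; cmd=(-39.000, -1.000, 28.000°) → follower=(53.000, -15.000, 63.000°)
step 6: Δleader=(9.000, -15.000, 28.000°), engaged; cmd=(37.000, -9.500, 56.000°) → follower=(90.000, -24.500, 119.000°)


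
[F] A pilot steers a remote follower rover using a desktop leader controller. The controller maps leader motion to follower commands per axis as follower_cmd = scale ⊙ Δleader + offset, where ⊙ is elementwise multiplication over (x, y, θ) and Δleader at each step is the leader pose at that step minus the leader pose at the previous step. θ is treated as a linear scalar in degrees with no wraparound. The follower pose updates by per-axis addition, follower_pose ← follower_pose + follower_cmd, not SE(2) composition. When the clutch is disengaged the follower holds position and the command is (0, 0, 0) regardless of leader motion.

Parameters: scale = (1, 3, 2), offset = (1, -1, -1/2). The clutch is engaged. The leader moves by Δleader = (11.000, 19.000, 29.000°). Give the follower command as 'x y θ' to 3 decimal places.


axis x: 1·11.000 + 1 = 12.000
axis y: 3·19.000 + -1 = 56.000
axis θ: 2·29.000 + -1/2 = 57.500

12.000 56.000 57.500


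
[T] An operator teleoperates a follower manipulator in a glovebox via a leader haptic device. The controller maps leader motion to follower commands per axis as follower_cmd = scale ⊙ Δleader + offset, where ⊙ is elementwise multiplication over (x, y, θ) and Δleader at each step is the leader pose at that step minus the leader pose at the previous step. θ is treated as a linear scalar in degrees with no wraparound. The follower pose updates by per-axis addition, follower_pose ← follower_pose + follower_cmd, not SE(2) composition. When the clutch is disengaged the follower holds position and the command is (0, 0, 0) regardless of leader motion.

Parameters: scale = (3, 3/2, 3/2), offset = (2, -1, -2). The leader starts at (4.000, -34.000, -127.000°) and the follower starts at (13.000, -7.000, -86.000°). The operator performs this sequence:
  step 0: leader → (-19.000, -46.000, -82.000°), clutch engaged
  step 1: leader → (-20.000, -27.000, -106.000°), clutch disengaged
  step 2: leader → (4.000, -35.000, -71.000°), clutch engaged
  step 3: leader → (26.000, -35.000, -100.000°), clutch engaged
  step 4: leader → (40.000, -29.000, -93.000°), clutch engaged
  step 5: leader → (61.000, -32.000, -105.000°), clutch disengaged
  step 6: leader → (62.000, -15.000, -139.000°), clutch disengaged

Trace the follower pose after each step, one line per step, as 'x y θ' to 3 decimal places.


step 0: Δleader=(-23.000, -12.000, 45.000°), engaged; cmd=(-67.000, -19.000, 65.500°) → follower=(-54.000, -26.000, -20.500°)
step 1: Δleader=(-1.000, 19.000, -24.000°), disengaged; cmd=(0,0,0) → follower holds at (-54.000, -26.000, -20.500°)
step 2: Δleader=(24.000, -8.000, 35.000°), engaged; cmd=(74.000, -13.000, 50.500°) → follower=(20.000, -39.000, 30.000°)
step 3: Δleader=(22.000, 0.000, -29.000°), engaged; cmd=(68.000, -1.000, -45.500°) → follower=(88.000, -40.000, -15.500°)
step 4: Δleader=(14.000, 6.000, 7.000°), engaged; cmd=(44.000, 8.000, 8.500°) → follower=(132.000, -32.000, -7.000°)
step 5: Δleader=(21.000, -3.000, -12.000°), disengaged; cmd=(0,0,0) → follower holds at (132.000, -32.000, -7.000°)
step 6: Δleader=(1.000, 17.000, -34.000°), disengaged; cmd=(0,0,0) → follower holds at (132.000, -32.000, -7.000°)

-54.000 -26.000 -20.500
-54.000 -26.000 -20.500
20.000 -39.000 30.000
88.000 -40.000 -15.500
132.000 -32.000 -7.000
132.000 -32.000 -7.000
132.000 -32.000 -7.000


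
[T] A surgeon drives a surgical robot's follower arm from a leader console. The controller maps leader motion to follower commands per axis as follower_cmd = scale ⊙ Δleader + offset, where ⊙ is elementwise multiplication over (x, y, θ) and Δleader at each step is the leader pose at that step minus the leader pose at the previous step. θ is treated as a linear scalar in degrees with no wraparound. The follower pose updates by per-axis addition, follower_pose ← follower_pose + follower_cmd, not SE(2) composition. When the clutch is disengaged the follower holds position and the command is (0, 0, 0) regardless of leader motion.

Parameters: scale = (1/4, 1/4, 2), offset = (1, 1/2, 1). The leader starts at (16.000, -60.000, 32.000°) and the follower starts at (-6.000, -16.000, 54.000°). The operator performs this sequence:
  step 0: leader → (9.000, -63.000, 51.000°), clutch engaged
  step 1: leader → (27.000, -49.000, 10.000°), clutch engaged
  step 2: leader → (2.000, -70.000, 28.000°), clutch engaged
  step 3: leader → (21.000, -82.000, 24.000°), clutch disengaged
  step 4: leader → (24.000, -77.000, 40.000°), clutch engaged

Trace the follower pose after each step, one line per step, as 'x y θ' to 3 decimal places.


step 0: Δleader=(-7.000, -3.000, 19.000°), engaged; cmd=(-0.750, -0.250, 39.000°) → follower=(-6.750, -16.250, 93.000°)
step 1: Δleader=(18.000, 14.000, -41.000°), engaged; cmd=(5.500, 4.000, -81.000°) → follower=(-1.250, -12.250, 12.000°)
step 2: Δleader=(-25.000, -21.000, 18.000°), engaged; cmd=(-5.250, -4.750, 37.000°) → follower=(-6.500, -17.000, 49.000°)
step 3: Δleader=(19.000, -12.000, -4.000°), disengaged; cmd=(0,0,0) → follower holds at (-6.500, -17.000, 49.000°)
step 4: Δleader=(3.000, 5.000, 16.000°), engaged; cmd=(1.750, 1.750, 33.000°) → follower=(-4.750, -15.250, 82.000°)

-6.750 -16.250 93.000
-1.250 -12.250 12.000
-6.500 -17.000 49.000
-6.500 -17.000 49.000
-4.750 -15.250 82.000


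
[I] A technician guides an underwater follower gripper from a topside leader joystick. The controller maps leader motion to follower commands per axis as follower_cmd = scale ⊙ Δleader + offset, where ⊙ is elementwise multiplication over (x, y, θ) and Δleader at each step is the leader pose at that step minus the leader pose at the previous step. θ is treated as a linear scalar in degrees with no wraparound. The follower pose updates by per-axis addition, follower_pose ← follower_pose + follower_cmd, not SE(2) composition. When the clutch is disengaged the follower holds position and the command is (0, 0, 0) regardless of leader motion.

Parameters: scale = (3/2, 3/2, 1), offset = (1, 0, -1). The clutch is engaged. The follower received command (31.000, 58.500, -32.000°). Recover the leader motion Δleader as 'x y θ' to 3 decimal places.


20.000 39.000 -31.000

axis x: (31.000 − 1) / (3/2) = 20.000
axis y: (58.500 − 0) / (3/2) = 39.000
axis θ: (-32.000 − -1) / (1) = -31.000


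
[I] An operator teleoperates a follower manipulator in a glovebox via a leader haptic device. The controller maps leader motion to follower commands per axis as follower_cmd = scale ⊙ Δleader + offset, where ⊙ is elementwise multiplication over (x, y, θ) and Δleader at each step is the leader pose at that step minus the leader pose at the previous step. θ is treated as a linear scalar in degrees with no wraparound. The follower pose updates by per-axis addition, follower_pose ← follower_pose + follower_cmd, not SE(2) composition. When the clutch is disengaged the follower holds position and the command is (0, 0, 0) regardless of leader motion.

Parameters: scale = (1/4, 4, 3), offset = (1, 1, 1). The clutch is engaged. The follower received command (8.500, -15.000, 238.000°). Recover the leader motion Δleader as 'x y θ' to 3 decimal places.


30.000 -4.000 79.000

axis x: (8.500 − 1) / (1/4) = 30.000
axis y: (-15.000 − 1) / (4) = -4.000
axis θ: (238.000 − 1) / (3) = 79.000


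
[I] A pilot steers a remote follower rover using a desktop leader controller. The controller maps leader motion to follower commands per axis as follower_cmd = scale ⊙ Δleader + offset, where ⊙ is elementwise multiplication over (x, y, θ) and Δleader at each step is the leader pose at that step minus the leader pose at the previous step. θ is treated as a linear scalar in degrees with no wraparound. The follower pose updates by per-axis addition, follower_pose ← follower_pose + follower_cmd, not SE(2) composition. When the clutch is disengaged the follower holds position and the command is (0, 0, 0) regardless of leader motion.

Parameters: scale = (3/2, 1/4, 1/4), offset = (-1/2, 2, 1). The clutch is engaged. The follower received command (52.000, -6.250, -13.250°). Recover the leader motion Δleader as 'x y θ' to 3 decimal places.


35.000 -33.000 -57.000

axis x: (52.000 − -1/2) / (3/2) = 35.000
axis y: (-6.250 − 2) / (1/4) = -33.000
axis θ: (-13.250 − 1) / (1/4) = -57.000


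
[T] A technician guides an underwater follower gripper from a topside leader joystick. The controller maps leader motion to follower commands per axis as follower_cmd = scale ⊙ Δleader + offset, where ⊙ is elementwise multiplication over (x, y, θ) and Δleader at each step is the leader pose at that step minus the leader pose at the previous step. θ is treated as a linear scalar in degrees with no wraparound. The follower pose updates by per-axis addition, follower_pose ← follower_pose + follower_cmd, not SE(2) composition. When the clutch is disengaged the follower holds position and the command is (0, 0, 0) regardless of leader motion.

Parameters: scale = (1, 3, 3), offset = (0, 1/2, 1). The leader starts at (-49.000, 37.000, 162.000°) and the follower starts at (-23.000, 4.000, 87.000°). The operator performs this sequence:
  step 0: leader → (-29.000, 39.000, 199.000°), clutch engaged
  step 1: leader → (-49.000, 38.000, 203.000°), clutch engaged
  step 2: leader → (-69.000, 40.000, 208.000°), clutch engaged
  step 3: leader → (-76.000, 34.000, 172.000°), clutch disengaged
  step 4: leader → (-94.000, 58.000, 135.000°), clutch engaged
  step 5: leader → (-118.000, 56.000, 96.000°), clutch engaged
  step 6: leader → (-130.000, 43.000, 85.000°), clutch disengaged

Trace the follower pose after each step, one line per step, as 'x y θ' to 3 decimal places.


step 0: Δleader=(20.000, 2.000, 37.000°), engaged; cmd=(20.000, 6.500, 112.000°) → follower=(-3.000, 10.500, 199.000°)
step 1: Δleader=(-20.000, -1.000, 4.000°), engaged; cmd=(-20.000, -2.500, 13.000°) → follower=(-23.000, 8.000, 212.000°)
step 2: Δleader=(-20.000, 2.000, 5.000°), engaged; cmd=(-20.000, 6.500, 16.000°) → follower=(-43.000, 14.500, 228.000°)
step 3: Δleader=(-7.000, -6.000, -36.000°), disengaged; cmd=(0,0,0) → follower holds at (-43.000, 14.500, 228.000°)
step 4: Δleader=(-18.000, 24.000, -37.000°), engaged; cmd=(-18.000, 72.500, -110.000°) → follower=(-61.000, 87.000, 118.000°)
step 5: Δleader=(-24.000, -2.000, -39.000°), engaged; cmd=(-24.000, -5.500, -116.000°) → follower=(-85.000, 81.500, 2.000°)
step 6: Δleader=(-12.000, -13.000, -11.000°), disengaged; cmd=(0,0,0) → follower holds at (-85.000, 81.500, 2.000°)

-3.000 10.500 199.000
-23.000 8.000 212.000
-43.000 14.500 228.000
-43.000 14.500 228.000
-61.000 87.000 118.000
-85.000 81.500 2.000
-85.000 81.500 2.000


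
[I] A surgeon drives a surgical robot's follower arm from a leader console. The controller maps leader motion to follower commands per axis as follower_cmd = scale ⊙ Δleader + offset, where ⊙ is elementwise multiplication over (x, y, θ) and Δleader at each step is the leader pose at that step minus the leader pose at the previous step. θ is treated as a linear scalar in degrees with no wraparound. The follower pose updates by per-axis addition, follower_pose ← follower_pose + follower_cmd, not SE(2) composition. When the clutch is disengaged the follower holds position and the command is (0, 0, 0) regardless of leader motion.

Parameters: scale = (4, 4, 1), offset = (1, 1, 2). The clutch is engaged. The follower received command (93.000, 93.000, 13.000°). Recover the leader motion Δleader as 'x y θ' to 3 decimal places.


axis x: (93.000 − 1) / (4) = 23.000
axis y: (93.000 − 1) / (4) = 23.000
axis θ: (13.000 − 2) / (1) = 11.000

23.000 23.000 11.000


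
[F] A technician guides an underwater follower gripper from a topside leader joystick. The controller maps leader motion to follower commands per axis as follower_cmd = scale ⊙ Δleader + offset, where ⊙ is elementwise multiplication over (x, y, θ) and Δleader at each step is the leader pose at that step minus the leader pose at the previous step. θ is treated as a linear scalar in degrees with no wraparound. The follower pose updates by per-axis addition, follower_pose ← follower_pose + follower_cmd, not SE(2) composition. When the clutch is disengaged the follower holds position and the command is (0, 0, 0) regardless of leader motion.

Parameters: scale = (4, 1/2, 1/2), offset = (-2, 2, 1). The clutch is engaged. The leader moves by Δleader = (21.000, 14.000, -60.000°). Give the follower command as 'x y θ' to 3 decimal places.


axis x: 4·21.000 + -2 = 82.000
axis y: 1/2·14.000 + 2 = 9.000
axis θ: 1/2·-60.000 + 1 = -29.000

82.000 9.000 -29.000


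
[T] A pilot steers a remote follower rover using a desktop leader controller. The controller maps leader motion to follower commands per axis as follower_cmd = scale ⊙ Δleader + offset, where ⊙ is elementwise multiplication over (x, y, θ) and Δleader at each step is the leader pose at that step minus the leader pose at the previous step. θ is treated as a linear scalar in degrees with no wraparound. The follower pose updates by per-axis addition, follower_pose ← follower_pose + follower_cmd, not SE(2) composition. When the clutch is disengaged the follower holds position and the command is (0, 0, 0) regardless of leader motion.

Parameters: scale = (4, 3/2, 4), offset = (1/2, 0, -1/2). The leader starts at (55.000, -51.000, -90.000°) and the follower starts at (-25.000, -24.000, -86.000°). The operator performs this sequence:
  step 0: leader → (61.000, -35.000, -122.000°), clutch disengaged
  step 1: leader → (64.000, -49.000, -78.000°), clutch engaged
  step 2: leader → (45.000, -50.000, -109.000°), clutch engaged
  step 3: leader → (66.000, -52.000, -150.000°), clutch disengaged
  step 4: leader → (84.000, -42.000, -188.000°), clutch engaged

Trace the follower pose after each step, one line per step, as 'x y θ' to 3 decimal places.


-25.000 -24.000 -86.000
-12.500 -45.000 89.500
-88.000 -46.500 -35.000
-88.000 -46.500 -35.000
-15.500 -31.500 -187.500

step 0: Δleader=(6.000, 16.000, -32.000°), disengaged; cmd=(0,0,0) → follower holds at (-25.000, -24.000, -86.000°)
step 1: Δleader=(3.000, -14.000, 44.000°), engaged; cmd=(12.500, -21.000, 175.500°) → follower=(-12.500, -45.000, 89.500°)
step 2: Δleader=(-19.000, -1.000, -31.000°), engaged; cmd=(-75.500, -1.500, -124.500°) → follower=(-88.000, -46.500, -35.000°)
step 3: Δleader=(21.000, -2.000, -41.000°), disengaged; cmd=(0,0,0) → follower holds at (-88.000, -46.500, -35.000°)
step 4: Δleader=(18.000, 10.000, -38.000°), engaged; cmd=(72.500, 15.000, -152.500°) → follower=(-15.500, -31.500, -187.500°)


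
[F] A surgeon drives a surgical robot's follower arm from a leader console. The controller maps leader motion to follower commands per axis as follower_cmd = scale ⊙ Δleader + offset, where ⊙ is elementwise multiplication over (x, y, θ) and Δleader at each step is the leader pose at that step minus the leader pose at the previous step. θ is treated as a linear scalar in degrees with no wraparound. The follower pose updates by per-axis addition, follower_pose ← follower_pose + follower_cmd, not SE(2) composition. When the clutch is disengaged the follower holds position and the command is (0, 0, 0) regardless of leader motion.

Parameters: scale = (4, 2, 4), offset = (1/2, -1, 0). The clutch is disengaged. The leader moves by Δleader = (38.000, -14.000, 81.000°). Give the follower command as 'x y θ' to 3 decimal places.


0.000 0.000 0.000

clutch disengaged → follower holds; cmd = (0, 0, 0)


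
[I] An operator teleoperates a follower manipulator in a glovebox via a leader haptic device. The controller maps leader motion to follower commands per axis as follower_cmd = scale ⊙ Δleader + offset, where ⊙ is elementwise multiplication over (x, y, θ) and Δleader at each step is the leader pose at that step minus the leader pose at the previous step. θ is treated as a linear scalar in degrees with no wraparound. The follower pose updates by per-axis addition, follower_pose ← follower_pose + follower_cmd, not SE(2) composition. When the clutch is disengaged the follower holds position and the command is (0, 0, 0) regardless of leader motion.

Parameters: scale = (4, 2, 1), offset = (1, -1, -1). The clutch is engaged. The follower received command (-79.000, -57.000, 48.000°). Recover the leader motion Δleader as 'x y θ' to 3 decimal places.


axis x: (-79.000 − 1) / (4) = -20.000
axis y: (-57.000 − -1) / (2) = -28.000
axis θ: (48.000 − -1) / (1) = 49.000

-20.000 -28.000 49.000


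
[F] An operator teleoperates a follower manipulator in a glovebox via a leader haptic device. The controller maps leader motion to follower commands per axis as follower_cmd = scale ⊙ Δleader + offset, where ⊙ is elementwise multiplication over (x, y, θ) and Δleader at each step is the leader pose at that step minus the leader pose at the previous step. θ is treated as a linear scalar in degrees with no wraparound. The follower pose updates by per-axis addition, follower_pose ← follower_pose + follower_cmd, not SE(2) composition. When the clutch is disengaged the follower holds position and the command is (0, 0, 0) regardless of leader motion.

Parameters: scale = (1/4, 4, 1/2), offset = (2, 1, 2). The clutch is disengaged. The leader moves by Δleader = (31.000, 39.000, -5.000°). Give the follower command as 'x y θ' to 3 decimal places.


clutch disengaged → follower holds; cmd = (0, 0, 0)

0.000 0.000 0.000


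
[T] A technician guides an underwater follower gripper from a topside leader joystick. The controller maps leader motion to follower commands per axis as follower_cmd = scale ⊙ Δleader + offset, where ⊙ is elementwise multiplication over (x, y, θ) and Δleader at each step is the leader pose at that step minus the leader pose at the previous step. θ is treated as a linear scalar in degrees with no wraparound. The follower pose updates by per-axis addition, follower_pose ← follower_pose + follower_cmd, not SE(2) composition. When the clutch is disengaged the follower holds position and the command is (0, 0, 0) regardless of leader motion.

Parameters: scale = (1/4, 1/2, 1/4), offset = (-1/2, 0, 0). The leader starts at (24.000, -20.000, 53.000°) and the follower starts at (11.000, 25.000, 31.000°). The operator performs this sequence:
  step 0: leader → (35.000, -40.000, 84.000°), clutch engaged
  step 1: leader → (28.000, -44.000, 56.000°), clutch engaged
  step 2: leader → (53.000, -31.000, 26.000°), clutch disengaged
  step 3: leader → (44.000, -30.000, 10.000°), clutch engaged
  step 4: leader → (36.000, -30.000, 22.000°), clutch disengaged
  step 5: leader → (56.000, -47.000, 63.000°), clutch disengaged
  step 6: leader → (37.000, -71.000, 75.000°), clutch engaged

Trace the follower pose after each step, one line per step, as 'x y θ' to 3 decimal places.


step 0: Δleader=(11.000, -20.000, 31.000°), engaged; cmd=(2.250, -10.000, 7.750°) → follower=(13.250, 15.000, 38.750°)
step 1: Δleader=(-7.000, -4.000, -28.000°), engaged; cmd=(-2.250, -2.000, -7.000°) → follower=(11.000, 13.000, 31.750°)
step 2: Δleader=(25.000, 13.000, -30.000°), disengaged; cmd=(0,0,0) → follower holds at (11.000, 13.000, 31.750°)
step 3: Δleader=(-9.000, 1.000, -16.000°), engaged; cmd=(-2.750, 0.500, -4.000°) → follower=(8.250, 13.500, 27.750°)
step 4: Δleader=(-8.000, 0.000, 12.000°), disengaged; cmd=(0,0,0) → follower holds at (8.250, 13.500, 27.750°)
step 5: Δleader=(20.000, -17.000, 41.000°), disengaged; cmd=(0,0,0) → follower holds at (8.250, 13.500, 27.750°)
step 6: Δleader=(-19.000, -24.000, 12.000°), engaged; cmd=(-5.250, -12.000, 3.000°) → follower=(3.000, 1.500, 30.750°)

13.250 15.000 38.750
11.000 13.000 31.750
11.000 13.000 31.750
8.250 13.500 27.750
8.250 13.500 27.750
8.250 13.500 27.750
3.000 1.500 30.750


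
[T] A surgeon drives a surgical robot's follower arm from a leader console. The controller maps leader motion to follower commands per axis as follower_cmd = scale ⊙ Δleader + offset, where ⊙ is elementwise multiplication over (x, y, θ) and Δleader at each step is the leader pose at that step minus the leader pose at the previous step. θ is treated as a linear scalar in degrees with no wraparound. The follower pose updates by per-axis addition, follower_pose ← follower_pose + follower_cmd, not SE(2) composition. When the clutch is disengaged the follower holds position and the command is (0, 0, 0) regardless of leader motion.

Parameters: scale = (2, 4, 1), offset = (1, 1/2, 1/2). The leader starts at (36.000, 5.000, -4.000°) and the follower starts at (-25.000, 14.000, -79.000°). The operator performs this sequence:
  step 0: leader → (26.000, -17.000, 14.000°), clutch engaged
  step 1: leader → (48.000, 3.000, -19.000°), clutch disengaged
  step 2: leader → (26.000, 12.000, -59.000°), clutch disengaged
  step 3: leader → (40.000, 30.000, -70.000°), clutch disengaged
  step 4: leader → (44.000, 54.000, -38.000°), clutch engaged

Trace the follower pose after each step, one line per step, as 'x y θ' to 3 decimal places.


-44.000 -73.500 -60.500
-44.000 -73.500 -60.500
-44.000 -73.500 -60.500
-44.000 -73.500 -60.500
-35.000 23.000 -28.000

step 0: Δleader=(-10.000, -22.000, 18.000°), engaged; cmd=(-19.000, -87.500, 18.500°) → follower=(-44.000, -73.500, -60.500°)
step 1: Δleader=(22.000, 20.000, -33.000°), disengaged; cmd=(0,0,0) → follower holds at (-44.000, -73.500, -60.500°)
step 2: Δleader=(-22.000, 9.000, -40.000°), disengaged; cmd=(0,0,0) → follower holds at (-44.000, -73.500, -60.500°)
step 3: Δleader=(14.000, 18.000, -11.000°), disengaged; cmd=(0,0,0) → follower holds at (-44.000, -73.500, -60.500°)
step 4: Δleader=(4.000, 24.000, 32.000°), engaged; cmd=(9.000, 96.500, 32.500°) → follower=(-35.000, 23.000, -28.000°)


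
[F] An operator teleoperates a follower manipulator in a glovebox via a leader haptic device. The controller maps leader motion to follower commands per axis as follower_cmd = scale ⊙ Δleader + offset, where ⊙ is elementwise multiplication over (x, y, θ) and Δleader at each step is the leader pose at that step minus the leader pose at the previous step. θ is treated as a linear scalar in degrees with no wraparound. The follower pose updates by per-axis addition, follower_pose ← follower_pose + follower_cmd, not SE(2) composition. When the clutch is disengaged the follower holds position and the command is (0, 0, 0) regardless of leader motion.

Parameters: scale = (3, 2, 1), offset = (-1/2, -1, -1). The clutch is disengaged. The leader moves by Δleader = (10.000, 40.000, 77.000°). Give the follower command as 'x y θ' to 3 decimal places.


clutch disengaged → follower holds; cmd = (0, 0, 0)

0.000 0.000 0.000


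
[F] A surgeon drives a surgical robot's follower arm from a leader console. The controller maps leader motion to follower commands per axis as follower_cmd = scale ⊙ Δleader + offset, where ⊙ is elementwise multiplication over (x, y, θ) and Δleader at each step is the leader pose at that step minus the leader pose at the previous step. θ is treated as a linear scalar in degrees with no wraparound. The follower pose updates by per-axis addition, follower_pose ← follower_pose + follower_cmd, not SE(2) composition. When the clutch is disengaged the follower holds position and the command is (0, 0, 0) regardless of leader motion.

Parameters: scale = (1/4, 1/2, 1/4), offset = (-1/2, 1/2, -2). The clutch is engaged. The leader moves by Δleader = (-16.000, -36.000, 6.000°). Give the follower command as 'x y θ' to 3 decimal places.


axis x: 1/4·-16.000 + -1/2 = -4.500
axis y: 1/2·-36.000 + 1/2 = -17.500
axis θ: 1/4·6.000 + -2 = -0.500

-4.500 -17.500 -0.500


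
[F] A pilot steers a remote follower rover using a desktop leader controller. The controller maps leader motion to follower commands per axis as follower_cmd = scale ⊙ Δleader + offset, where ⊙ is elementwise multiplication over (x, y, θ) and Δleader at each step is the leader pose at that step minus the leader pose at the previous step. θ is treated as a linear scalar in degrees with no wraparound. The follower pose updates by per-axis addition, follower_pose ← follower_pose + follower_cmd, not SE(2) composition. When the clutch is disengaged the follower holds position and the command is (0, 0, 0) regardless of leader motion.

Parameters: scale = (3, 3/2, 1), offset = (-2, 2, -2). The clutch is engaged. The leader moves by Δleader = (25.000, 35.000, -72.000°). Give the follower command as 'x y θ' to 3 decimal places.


axis x: 3·25.000 + -2 = 73.000
axis y: 3/2·35.000 + 2 = 54.500
axis θ: 1·-72.000 + -2 = -74.000

73.000 54.500 -74.000


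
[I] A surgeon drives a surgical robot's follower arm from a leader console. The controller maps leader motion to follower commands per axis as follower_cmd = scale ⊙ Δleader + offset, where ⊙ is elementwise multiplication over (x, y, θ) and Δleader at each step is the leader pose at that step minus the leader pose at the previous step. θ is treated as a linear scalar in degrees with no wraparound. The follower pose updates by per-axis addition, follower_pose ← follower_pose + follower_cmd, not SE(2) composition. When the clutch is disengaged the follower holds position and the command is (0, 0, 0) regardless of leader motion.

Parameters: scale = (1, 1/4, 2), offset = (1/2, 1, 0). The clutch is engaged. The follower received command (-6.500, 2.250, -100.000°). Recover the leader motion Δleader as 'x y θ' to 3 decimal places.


-7.000 5.000 -50.000

axis x: (-6.500 − 1/2) / (1) = -7.000
axis y: (2.250 − 1) / (1/4) = 5.000
axis θ: (-100.000 − 0) / (2) = -50.000


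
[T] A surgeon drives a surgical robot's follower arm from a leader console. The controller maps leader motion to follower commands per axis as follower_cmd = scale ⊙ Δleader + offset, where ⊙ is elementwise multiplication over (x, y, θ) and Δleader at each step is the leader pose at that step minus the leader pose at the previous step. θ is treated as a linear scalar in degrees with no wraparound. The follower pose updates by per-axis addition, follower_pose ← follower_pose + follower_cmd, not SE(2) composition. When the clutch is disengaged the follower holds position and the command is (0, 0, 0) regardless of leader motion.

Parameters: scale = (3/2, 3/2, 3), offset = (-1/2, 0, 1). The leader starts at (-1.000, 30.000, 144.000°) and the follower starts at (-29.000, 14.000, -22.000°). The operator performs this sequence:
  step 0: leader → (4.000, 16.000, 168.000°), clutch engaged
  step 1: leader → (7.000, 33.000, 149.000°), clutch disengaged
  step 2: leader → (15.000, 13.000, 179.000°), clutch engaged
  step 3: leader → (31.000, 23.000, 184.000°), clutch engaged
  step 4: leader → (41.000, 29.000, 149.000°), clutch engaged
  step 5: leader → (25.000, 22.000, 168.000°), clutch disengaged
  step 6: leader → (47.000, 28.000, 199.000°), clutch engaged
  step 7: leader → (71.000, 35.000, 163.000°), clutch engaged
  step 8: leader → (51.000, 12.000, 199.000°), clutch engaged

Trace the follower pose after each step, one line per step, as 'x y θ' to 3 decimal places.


step 0: Δleader=(5.000, -14.000, 24.000°), engaged; cmd=(7.000, -21.000, 73.000°) → follower=(-22.000, -7.000, 51.000°)
step 1: Δleader=(3.000, 17.000, -19.000°), disengaged; cmd=(0,0,0) → follower holds at (-22.000, -7.000, 51.000°)
step 2: Δleader=(8.000, -20.000, 30.000°), engaged; cmd=(11.500, -30.000, 91.000°) → follower=(-10.500, -37.000, 142.000°)
step 3: Δleader=(16.000, 10.000, 5.000°), engaged; cmd=(23.500, 15.000, 16.000°) → follower=(13.000, -22.000, 158.000°)
step 4: Δleader=(10.000, 6.000, -35.000°), engaged; cmd=(14.500, 9.000, -104.000°) → follower=(27.500, -13.000, 54.000°)
step 5: Δleader=(-16.000, -7.000, 19.000°), disengaged; cmd=(0,0,0) → follower holds at (27.500, -13.000, 54.000°)
step 6: Δleader=(22.000, 6.000, 31.000°), engaged; cmd=(32.500, 9.000, 94.000°) → follower=(60.000, -4.000, 148.000°)
step 7: Δleader=(24.000, 7.000, -36.000°), engaged; cmd=(35.500, 10.500, -107.000°) → follower=(95.500, 6.500, 41.000°)
step 8: Δleader=(-20.000, -23.000, 36.000°), engaged; cmd=(-30.500, -34.500, 109.000°) → follower=(65.000, -28.000, 150.000°)

-22.000 -7.000 51.000
-22.000 -7.000 51.000
-10.500 -37.000 142.000
13.000 -22.000 158.000
27.500 -13.000 54.000
27.500 -13.000 54.000
60.000 -4.000 148.000
95.500 6.500 41.000
65.000 -28.000 150.000


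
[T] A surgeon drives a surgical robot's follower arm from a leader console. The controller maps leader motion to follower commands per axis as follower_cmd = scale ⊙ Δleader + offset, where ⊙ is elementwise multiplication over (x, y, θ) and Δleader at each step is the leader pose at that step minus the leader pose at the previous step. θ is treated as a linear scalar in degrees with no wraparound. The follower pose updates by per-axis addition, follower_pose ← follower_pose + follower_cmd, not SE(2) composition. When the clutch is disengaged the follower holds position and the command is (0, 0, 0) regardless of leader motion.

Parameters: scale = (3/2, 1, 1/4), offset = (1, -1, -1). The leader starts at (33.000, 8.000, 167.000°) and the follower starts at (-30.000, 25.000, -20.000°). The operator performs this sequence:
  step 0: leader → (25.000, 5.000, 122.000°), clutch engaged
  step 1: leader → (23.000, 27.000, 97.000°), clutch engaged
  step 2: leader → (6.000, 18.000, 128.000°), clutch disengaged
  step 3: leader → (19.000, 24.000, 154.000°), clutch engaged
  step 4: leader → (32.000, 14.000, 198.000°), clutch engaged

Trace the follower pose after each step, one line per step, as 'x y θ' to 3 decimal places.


-41.000 21.000 -32.250
-43.000 42.000 -39.500
-43.000 42.000 -39.500
-22.500 47.000 -34.000
-2.000 36.000 -24.000

step 0: Δleader=(-8.000, -3.000, -45.000°), engaged; cmd=(-11.000, -4.000, -12.250°) → follower=(-41.000, 21.000, -32.250°)
step 1: Δleader=(-2.000, 22.000, -25.000°), engaged; cmd=(-2.000, 21.000, -7.250°) → follower=(-43.000, 42.000, -39.500°)
step 2: Δleader=(-17.000, -9.000, 31.000°), disengaged; cmd=(0,0,0) → follower holds at (-43.000, 42.000, -39.500°)
step 3: Δleader=(13.000, 6.000, 26.000°), engaged; cmd=(20.500, 5.000, 5.500°) → follower=(-22.500, 47.000, -34.000°)
step 4: Δleader=(13.000, -10.000, 44.000°), engaged; cmd=(20.500, -11.000, 10.000°) → follower=(-2.000, 36.000, -24.000°)


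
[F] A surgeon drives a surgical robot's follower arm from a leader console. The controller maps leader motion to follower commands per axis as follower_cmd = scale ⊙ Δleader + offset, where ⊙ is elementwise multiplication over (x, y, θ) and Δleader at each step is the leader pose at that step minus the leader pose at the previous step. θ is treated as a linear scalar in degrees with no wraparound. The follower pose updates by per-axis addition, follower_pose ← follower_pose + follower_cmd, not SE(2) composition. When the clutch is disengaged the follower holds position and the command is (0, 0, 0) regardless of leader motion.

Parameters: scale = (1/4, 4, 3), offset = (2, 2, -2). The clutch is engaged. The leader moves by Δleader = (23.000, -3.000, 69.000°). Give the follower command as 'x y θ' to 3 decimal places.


7.750 -10.000 205.000

axis x: 1/4·23.000 + 2 = 7.750
axis y: 4·-3.000 + 2 = -10.000
axis θ: 3·69.000 + -2 = 205.000


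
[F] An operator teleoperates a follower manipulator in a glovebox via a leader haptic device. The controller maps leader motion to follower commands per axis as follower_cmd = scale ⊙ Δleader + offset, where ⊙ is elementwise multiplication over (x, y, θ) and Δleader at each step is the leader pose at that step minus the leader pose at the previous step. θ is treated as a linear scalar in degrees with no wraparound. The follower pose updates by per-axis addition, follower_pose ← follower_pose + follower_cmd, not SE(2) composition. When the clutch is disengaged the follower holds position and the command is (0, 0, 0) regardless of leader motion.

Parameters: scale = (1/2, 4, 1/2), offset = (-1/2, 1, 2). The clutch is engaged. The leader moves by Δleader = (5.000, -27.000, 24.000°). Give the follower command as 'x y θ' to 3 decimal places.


axis x: 1/2·5.000 + -1/2 = 2.000
axis y: 4·-27.000 + 1 = -107.000
axis θ: 1/2·24.000 + 2 = 14.000

2.000 -107.000 14.000


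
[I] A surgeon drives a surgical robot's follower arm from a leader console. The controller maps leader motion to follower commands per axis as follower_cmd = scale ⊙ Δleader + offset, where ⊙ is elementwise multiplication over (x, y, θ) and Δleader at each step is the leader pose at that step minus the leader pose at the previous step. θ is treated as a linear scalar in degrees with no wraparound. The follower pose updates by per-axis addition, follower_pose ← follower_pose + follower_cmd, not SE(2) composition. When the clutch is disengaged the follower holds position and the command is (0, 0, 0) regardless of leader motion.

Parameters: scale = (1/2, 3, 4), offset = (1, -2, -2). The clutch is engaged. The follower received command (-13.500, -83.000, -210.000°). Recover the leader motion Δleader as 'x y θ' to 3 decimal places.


-29.000 -27.000 -52.000

axis x: (-13.500 − 1) / (1/2) = -29.000
axis y: (-83.000 − -2) / (3) = -27.000
axis θ: (-210.000 − -2) / (4) = -52.000


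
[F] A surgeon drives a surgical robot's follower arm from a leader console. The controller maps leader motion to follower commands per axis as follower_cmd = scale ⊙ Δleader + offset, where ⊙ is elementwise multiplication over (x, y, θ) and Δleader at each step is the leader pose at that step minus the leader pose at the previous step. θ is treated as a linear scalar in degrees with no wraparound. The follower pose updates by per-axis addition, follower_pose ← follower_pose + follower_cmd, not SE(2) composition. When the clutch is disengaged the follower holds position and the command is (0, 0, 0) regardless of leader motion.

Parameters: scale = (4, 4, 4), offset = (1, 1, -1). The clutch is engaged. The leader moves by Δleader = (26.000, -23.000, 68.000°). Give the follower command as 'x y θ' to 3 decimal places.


axis x: 4·26.000 + 1 = 105.000
axis y: 4·-23.000 + 1 = -91.000
axis θ: 4·68.000 + -1 = 271.000

105.000 -91.000 271.000


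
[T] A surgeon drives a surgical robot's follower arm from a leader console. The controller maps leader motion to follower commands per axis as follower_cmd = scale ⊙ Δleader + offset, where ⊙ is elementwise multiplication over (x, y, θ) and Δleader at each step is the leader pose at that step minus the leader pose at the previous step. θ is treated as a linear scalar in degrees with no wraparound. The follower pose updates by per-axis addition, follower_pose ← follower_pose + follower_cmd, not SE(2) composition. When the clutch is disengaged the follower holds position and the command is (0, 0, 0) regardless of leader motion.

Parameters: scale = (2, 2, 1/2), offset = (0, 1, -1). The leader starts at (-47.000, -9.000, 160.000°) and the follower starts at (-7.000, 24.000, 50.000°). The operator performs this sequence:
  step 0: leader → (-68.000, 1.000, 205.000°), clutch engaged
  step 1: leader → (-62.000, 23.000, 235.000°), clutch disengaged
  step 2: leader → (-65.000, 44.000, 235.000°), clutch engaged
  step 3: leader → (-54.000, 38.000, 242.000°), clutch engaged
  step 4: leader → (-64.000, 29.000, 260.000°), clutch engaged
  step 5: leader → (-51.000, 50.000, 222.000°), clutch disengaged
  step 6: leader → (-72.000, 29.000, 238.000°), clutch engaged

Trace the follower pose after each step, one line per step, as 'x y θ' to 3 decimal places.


-49.000 45.000 71.500
-49.000 45.000 71.500
-55.000 88.000 70.500
-33.000 77.000 73.000
-53.000 60.000 81.000
-53.000 60.000 81.000
-95.000 19.000 88.000

step 0: Δleader=(-21.000, 10.000, 45.000°), engaged; cmd=(-42.000, 21.000, 21.500°) → follower=(-49.000, 45.000, 71.500°)
step 1: Δleader=(6.000, 22.000, 30.000°), disengaged; cmd=(0,0,0) → follower holds at (-49.000, 45.000, 71.500°)
step 2: Δleader=(-3.000, 21.000, 0.000°), engaged; cmd=(-6.000, 43.000, -1.000°) → follower=(-55.000, 88.000, 70.500°)
step 3: Δleader=(11.000, -6.000, 7.000°), engaged; cmd=(22.000, -11.000, 2.500°) → follower=(-33.000, 77.000, 73.000°)
step 4: Δleader=(-10.000, -9.000, 18.000°), engaged; cmd=(-20.000, -17.000, 8.000°) → follower=(-53.000, 60.000, 81.000°)
step 5: Δleader=(13.000, 21.000, -38.000°), disengaged; cmd=(0,0,0) → follower holds at (-53.000, 60.000, 81.000°)
step 6: Δleader=(-21.000, -21.000, 16.000°), engaged; cmd=(-42.000, -41.000, 7.000°) → follower=(-95.000, 19.000, 88.000°)
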